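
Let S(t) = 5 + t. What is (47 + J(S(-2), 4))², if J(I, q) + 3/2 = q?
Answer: 9801/4 ≈ 2450.3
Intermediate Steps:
J(I, q) = -3/2 + q
(47 + J(S(-2), 4))² = (47 + (-3/2 + 4))² = (47 + 5/2)² = (99/2)² = 9801/4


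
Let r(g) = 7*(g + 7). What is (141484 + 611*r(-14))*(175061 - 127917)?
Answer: 5258677480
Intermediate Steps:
r(g) = 49 + 7*g (r(g) = 7*(7 + g) = 49 + 7*g)
(141484 + 611*r(-14))*(175061 - 127917) = (141484 + 611*(49 + 7*(-14)))*(175061 - 127917) = (141484 + 611*(49 - 98))*47144 = (141484 + 611*(-49))*47144 = (141484 - 29939)*47144 = 111545*47144 = 5258677480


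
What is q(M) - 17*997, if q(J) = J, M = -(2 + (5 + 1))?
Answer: -16957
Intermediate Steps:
M = -8 (M = -(2 + 6) = -1*8 = -8)
q(M) - 17*997 = -8 - 17*997 = -8 - 1*16949 = -8 - 16949 = -16957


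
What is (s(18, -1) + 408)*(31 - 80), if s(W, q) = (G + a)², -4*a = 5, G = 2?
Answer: -320313/16 ≈ -20020.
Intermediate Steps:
a = -5/4 (a = -¼*5 = -5/4 ≈ -1.2500)
s(W, q) = 9/16 (s(W, q) = (2 - 5/4)² = (¾)² = 9/16)
(s(18, -1) + 408)*(31 - 80) = (9/16 + 408)*(31 - 80) = (6537/16)*(-49) = -320313/16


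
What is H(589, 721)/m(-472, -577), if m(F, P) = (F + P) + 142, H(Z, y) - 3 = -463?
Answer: 460/907 ≈ 0.50717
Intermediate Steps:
H(Z, y) = -460 (H(Z, y) = 3 - 463 = -460)
m(F, P) = 142 + F + P
H(589, 721)/m(-472, -577) = -460/(142 - 472 - 577) = -460/(-907) = -460*(-1/907) = 460/907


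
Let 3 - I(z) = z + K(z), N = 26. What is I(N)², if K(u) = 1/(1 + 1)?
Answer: 2209/4 ≈ 552.25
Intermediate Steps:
K(u) = ½ (K(u) = 1/2 = ½)
I(z) = 5/2 - z (I(z) = 3 - (z + ½) = 3 - (½ + z) = 3 + (-½ - z) = 5/2 - z)
I(N)² = (5/2 - 1*26)² = (5/2 - 26)² = (-47/2)² = 2209/4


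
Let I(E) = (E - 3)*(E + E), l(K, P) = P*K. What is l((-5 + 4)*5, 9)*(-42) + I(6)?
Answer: 1926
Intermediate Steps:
l(K, P) = K*P
I(E) = 2*E*(-3 + E) (I(E) = (-3 + E)*(2*E) = 2*E*(-3 + E))
l((-5 + 4)*5, 9)*(-42) + I(6) = (((-5 + 4)*5)*9)*(-42) + 2*6*(-3 + 6) = (-1*5*9)*(-42) + 2*6*3 = -5*9*(-42) + 36 = -45*(-42) + 36 = 1890 + 36 = 1926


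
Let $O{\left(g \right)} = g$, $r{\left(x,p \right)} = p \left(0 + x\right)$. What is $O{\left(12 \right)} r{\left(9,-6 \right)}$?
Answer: $-648$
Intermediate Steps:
$r{\left(x,p \right)} = p x$
$O{\left(12 \right)} r{\left(9,-6 \right)} = 12 \left(\left(-6\right) 9\right) = 12 \left(-54\right) = -648$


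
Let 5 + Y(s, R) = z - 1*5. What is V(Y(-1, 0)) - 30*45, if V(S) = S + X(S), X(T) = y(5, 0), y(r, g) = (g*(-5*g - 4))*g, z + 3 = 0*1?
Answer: -1363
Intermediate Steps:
z = -3 (z = -3 + 0*1 = -3 + 0 = -3)
Y(s, R) = -13 (Y(s, R) = -5 + (-3 - 1*5) = -5 + (-3 - 5) = -5 - 8 = -13)
y(r, g) = g**2*(-4 - 5*g) (y(r, g) = (g*(-4 - 5*g))*g = g**2*(-4 - 5*g))
X(T) = 0 (X(T) = 0**2*(-4 - 5*0) = 0*(-4 + 0) = 0*(-4) = 0)
V(S) = S (V(S) = S + 0 = S)
V(Y(-1, 0)) - 30*45 = -13 - 30*45 = -13 - 1350 = -1363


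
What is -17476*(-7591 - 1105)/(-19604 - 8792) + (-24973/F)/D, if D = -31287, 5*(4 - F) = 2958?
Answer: -2377363572391/444212826 ≈ -5351.9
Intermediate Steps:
F = -2938/5 (F = 4 - ⅕*2958 = 4 - 2958/5 = -2938/5 ≈ -587.60)
-17476*(-7591 - 1105)/(-19604 - 8792) + (-24973/F)/D = -17476*(-7591 - 1105)/(-19604 - 8792) - 24973/(-2938/5)/(-31287) = -17476/((-28396/(-8696))) - 24973*(-5/2938)*(-1/31287) = -17476/((-28396*(-1/8696))) + (85/2)*(-1/31287) = -17476/7099/2174 - 85/62574 = -17476*2174/7099 - 85/62574 = -37992824/7099 - 85/62574 = -2377363572391/444212826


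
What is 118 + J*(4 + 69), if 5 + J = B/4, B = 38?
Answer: 893/2 ≈ 446.50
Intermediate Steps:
J = 9/2 (J = -5 + 38/4 = -5 + 38*(¼) = -5 + 19/2 = 9/2 ≈ 4.5000)
118 + J*(4 + 69) = 118 + 9*(4 + 69)/2 = 118 + (9/2)*73 = 118 + 657/2 = 893/2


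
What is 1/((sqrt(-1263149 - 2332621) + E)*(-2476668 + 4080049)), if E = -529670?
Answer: -52967/44983480022368927 - 3*I*sqrt(399530)/449834800223689270 ≈ -1.1775e-12 - 4.2154e-15*I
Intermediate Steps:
1/((sqrt(-1263149 - 2332621) + E)*(-2476668 + 4080049)) = 1/((sqrt(-1263149 - 2332621) - 529670)*(-2476668 + 4080049)) = 1/((sqrt(-3595770) - 529670)*1603381) = 1/((3*I*sqrt(399530) - 529670)*1603381) = 1/((-529670 + 3*I*sqrt(399530))*1603381) = 1/(-849262814270 + 4810143*I*sqrt(399530))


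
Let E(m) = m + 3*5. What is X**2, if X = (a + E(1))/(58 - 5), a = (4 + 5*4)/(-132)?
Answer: 30276/339889 ≈ 0.089076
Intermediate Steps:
E(m) = 15 + m (E(m) = m + 15 = 15 + m)
a = -2/11 (a = (4 + 20)*(-1/132) = 24*(-1/132) = -2/11 ≈ -0.18182)
X = 174/583 (X = (-2/11 + (15 + 1))/(58 - 5) = (-2/11 + 16)/53 = (174/11)*(1/53) = 174/583 ≈ 0.29846)
X**2 = (174/583)**2 = 30276/339889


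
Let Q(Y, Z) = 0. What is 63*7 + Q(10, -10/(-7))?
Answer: 441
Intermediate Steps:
63*7 + Q(10, -10/(-7)) = 63*7 + 0 = 441 + 0 = 441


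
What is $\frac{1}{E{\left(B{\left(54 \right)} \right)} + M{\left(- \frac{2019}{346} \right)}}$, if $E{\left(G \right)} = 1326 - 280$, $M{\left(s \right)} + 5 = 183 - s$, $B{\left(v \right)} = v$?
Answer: $\frac{346}{425523} \approx 0.00081312$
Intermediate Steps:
$M{\left(s \right)} = 178 - s$ ($M{\left(s \right)} = -5 - \left(-183 + s\right) = 178 - s$)
$E{\left(G \right)} = 1046$ ($E{\left(G \right)} = 1326 - 280 = 1046$)
$\frac{1}{E{\left(B{\left(54 \right)} \right)} + M{\left(- \frac{2019}{346} \right)}} = \frac{1}{1046 + \left(178 - - \frac{2019}{346}\right)} = \frac{1}{1046 + \left(178 + \frac{2019}{346}\right)} = \frac{1}{1046 + \frac{63607}{346}} = \frac{1}{\frac{425523}{346}} = \frac{346}{425523}$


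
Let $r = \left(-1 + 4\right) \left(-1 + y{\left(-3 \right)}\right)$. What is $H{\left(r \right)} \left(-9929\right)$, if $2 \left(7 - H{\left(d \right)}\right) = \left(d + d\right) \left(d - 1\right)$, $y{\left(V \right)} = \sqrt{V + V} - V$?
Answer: $-307799 + 327657 i \sqrt{6} \approx -3.078 \cdot 10^{5} + 8.0259 \cdot 10^{5} i$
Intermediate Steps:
$y{\left(V \right)} = - V + \sqrt{2} \sqrt{V}$ ($y{\left(V \right)} = \sqrt{2 V} - V = \sqrt{2} \sqrt{V} - V = - V + \sqrt{2} \sqrt{V}$)
$r = 6 + 3 i \sqrt{6}$ ($r = \left(-1 + 4\right) \left(-1 + \left(\left(-1\right) \left(-3\right) + \sqrt{2} \sqrt{-3}\right)\right) = 3 \left(-1 + \left(3 + \sqrt{2} i \sqrt{3}\right)\right) = 3 \left(-1 + \left(3 + i \sqrt{6}\right)\right) = 3 \left(2 + i \sqrt{6}\right) = 6 + 3 i \sqrt{6} \approx 6.0 + 7.3485 i$)
$H{\left(d \right)} = 7 - d \left(-1 + d\right)$ ($H{\left(d \right)} = 7 - \frac{\left(d + d\right) \left(d - 1\right)}{2} = 7 - \frac{2 d \left(-1 + d\right)}{2} = 7 - d \left(-1 + d\right)$)
$H{\left(r \right)} \left(-9929\right) = \left(7 + \left(6 + 3 i \sqrt{6}\right) - \left(6 + 3 i \sqrt{6}\right)^{2}\right) \left(-9929\right) = \left(13 - \left(6 + 3 i \sqrt{6}\right)^{2} + 3 i \sqrt{6}\right) \left(-9929\right) = -129077 + 9929 \left(6 + 3 i \sqrt{6}\right)^{2} - 29787 i \sqrt{6}$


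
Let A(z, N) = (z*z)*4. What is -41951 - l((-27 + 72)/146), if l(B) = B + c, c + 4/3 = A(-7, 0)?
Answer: -18459937/438 ≈ -42146.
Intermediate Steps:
A(z, N) = 4*z² (A(z, N) = z²*4 = 4*z²)
c = 584/3 (c = -4/3 + 4*(-7)² = -4/3 + 4*49 = -4/3 + 196 = 584/3 ≈ 194.67)
l(B) = 584/3 + B (l(B) = B + 584/3 = 584/3 + B)
-41951 - l((-27 + 72)/146) = -41951 - (584/3 + (-27 + 72)/146) = -41951 - (584/3 + 45*(1/146)) = -41951 - (584/3 + 45/146) = -41951 - 1*85399/438 = -41951 - 85399/438 = -18459937/438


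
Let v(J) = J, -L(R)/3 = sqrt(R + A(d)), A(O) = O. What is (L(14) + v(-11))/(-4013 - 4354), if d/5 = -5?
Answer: 11/8367 + I*sqrt(11)/2789 ≈ 0.0013147 + 0.0011892*I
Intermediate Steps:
d = -25 (d = 5*(-5) = -25)
L(R) = -3*sqrt(-25 + R) (L(R) = -3*sqrt(R - 25) = -3*sqrt(-25 + R))
(L(14) + v(-11))/(-4013 - 4354) = (-3*sqrt(-25 + 14) - 11)/(-4013 - 4354) = (-3*I*sqrt(11) - 11)/(-8367) = (-3*I*sqrt(11) - 11)*(-1/8367) = (-11 - 3*I*sqrt(11))*(-1/8367) = 11/8367 + I*sqrt(11)/2789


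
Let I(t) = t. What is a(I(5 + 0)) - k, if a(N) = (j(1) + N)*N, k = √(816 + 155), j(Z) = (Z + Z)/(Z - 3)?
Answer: 20 - √971 ≈ -11.161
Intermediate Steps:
j(Z) = 2*Z/(-3 + Z) (j(Z) = (2*Z)/(-3 + Z) = 2*Z/(-3 + Z))
k = √971 ≈ 31.161
a(N) = N*(-1 + N) (a(N) = (2*1/(-3 + 1) + N)*N = (2*1/(-2) + N)*N = (2*1*(-½) + N)*N = (-1 + N)*N = N*(-1 + N))
a(I(5 + 0)) - k = (5 + 0)*(-1 + (5 + 0)) - √971 = 5*(-1 + 5) - √971 = 5*4 - √971 = 20 - √971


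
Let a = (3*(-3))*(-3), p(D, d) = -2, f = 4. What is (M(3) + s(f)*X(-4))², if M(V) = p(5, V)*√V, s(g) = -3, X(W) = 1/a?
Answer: 973/81 + 4*√3/9 ≈ 12.782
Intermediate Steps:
a = 27 (a = -9*(-3) = 27)
X(W) = 1/27
M(V) = -2*√V
(M(3) + s(f)*X(-4))² = (-2*√3 - 3*1/27)² = (-2*√3 - ⅑)² = (-⅑ - 2*√3)²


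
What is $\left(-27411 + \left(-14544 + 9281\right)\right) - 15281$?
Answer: $-47955$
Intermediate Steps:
$\left(-27411 + \left(-14544 + 9281\right)\right) - 15281 = \left(-27411 - 5263\right) - 15281 = -32674 - 15281 = -47955$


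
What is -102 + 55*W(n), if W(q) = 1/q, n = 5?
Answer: -91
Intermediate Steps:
-102 + 55*W(n) = -102 + 55/5 = -102 + 55*(1/5) = -102 + 11 = -91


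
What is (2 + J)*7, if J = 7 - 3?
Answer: 42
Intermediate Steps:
J = 4
(2 + J)*7 = (2 + 4)*7 = 6*7 = 42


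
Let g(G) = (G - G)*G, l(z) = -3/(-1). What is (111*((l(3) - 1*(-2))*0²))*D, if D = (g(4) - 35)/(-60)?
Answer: 0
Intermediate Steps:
l(z) = 3 (l(z) = -3*(-1) = 3)
g(G) = 0 (g(G) = 0*G = 0)
D = 7/12 (D = (0 - 35)/(-60) = -35*(-1/60) = 7/12 ≈ 0.58333)
(111*((l(3) - 1*(-2))*0²))*D = (111*((3 - 1*(-2))*0²))*(7/12) = (111*((3 + 2)*0))*(7/12) = (111*(5*0))*(7/12) = (111*0)*(7/12) = 0*(7/12) = 0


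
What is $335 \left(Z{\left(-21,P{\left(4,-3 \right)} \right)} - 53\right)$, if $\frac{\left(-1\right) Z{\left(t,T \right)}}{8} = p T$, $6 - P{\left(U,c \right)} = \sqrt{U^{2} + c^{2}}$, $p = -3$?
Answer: $-9715$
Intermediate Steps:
$P{\left(U,c \right)} = 6 - \sqrt{U^{2} + c^{2}}$
$Z{\left(t,T \right)} = 24 T$ ($Z{\left(t,T \right)} = - 8 \left(- 3 T\right) = 24 T$)
$335 \left(Z{\left(-21,P{\left(4,-3 \right)} \right)} - 53\right) = 335 \left(24 \left(6 - \sqrt{4^{2} + \left(-3\right)^{2}}\right) - 53\right) = 335 \left(24 \left(6 - \sqrt{16 + 9}\right) - 53\right) = 335 \left(24 \left(6 - \sqrt{25}\right) - 53\right) = 335 \left(24 \left(6 - 5\right) - 53\right) = 335 \left(24 \cdot 1 - 53\right) = 335 \left(24 - 53\right) = 335 \left(-29\right) = -9715$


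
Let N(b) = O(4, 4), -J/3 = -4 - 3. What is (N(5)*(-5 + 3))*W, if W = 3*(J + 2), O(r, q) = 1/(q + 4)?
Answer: -69/4 ≈ -17.250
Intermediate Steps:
J = 21 (J = -3*(-4 - 3) = -3*(-7) = 21)
O(r, q) = 1/(4 + q)
N(b) = ⅛ (N(b) = 1/(4 + 4) = 1/8 = ⅛)
W = 69 (W = 3*(21 + 2) = 3*23 = 69)
(N(5)*(-5 + 3))*W = ((-5 + 3)/8)*69 = ((⅛)*(-2))*69 = -¼*69 = -69/4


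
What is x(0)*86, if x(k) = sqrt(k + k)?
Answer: 0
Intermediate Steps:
x(k) = sqrt(2)*sqrt(k) (x(k) = sqrt(2*k) = sqrt(2)*sqrt(k))
x(0)*86 = (sqrt(2)*sqrt(0))*86 = (sqrt(2)*0)*86 = 0*86 = 0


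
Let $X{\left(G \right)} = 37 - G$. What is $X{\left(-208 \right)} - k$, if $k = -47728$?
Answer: $47973$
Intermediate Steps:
$X{\left(-208 \right)} - k = \left(37 - -208\right) - -47728 = \left(37 + 208\right) + 47728 = 245 + 47728 = 47973$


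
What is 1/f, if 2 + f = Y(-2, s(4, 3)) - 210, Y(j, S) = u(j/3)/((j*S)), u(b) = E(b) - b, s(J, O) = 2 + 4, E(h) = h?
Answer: -1/212 ≈ -0.0047170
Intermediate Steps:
s(J, O) = 6
u(b) = 0 (u(b) = b - b = 0)
Y(j, S) = 0 (Y(j, S) = 0/((j*S)) = 0/((S*j)) = 0*(1/(S*j)) = 0)
f = -212 (f = -2 + (0 - 210) = -2 - 210 = -212)
1/f = 1/(-212) = -1/212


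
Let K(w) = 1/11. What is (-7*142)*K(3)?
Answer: -994/11 ≈ -90.364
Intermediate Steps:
K(w) = 1/11
(-7*142)*K(3) = -7*142*(1/11) = -994*1/11 = -994/11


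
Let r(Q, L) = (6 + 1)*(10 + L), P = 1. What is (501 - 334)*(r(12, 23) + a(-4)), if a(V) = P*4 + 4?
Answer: 39913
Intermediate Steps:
a(V) = 8 (a(V) = 1*4 + 4 = 4 + 4 = 8)
r(Q, L) = 70 + 7*L (r(Q, L) = 7*(10 + L) = 70 + 7*L)
(501 - 334)*(r(12, 23) + a(-4)) = (501 - 334)*((70 + 7*23) + 8) = 167*((70 + 161) + 8) = 167*(231 + 8) = 167*239 = 39913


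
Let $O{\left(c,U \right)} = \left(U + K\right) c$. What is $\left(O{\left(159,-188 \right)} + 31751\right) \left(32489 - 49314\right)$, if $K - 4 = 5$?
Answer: $-55354250$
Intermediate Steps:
$K = 9$ ($K = 4 + 5 = 9$)
$O{\left(c,U \right)} = c \left(9 + U\right)$ ($O{\left(c,U \right)} = \left(U + 9\right) c = \left(9 + U\right) c = c \left(9 + U\right)$)
$\left(O{\left(159,-188 \right)} + 31751\right) \left(32489 - 49314\right) = \left(159 \left(9 - 188\right) + 31751\right) \left(32489 - 49314\right) = \left(159 \left(-179\right) + 31751\right) \left(-16825\right) = \left(-28461 + 31751\right) \left(-16825\right) = 3290 \left(-16825\right) = -55354250$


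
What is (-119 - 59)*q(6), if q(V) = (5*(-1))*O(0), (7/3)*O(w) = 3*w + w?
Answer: 0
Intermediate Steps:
O(w) = 12*w/7 (O(w) = 3*(3*w + w)/7 = 3*(4*w)/7 = 12*w/7)
q(V) = 0 (q(V) = (5*(-1))*((12/7)*0) = -5*0 = 0)
(-119 - 59)*q(6) = (-119 - 59)*0 = -178*0 = 0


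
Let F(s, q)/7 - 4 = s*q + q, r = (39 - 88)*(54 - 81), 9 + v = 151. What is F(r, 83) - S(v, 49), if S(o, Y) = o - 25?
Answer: 769155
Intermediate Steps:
v = 142 (v = -9 + 151 = 142)
S(o, Y) = -25 + o
r = 1323 (r = -49*(-27) = 1323)
F(s, q) = 28 + 7*q + 7*q*s (F(s, q) = 28 + 7*(s*q + q) = 28 + 7*(q*s + q) = 28 + 7*(q + q*s) = 28 + (7*q + 7*q*s) = 28 + 7*q + 7*q*s)
F(r, 83) - S(v, 49) = (28 + 7*83 + 7*83*1323) - (-25 + 142) = (28 + 581 + 768663) - 1*117 = 769272 - 117 = 769155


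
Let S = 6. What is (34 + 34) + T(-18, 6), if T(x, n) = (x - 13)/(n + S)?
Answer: 785/12 ≈ 65.417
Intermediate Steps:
T(x, n) = (-13 + x)/(6 + n) (T(x, n) = (x - 13)/(n + 6) = (-13 + x)/(6 + n))
(34 + 34) + T(-18, 6) = (34 + 34) + (-13 - 18)/(6 + 6) = 68 - 31/12 = 785/12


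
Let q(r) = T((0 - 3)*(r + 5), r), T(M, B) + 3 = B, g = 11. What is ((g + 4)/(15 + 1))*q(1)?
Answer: -15/8 ≈ -1.8750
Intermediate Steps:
T(M, B) = -3 + B
q(r) = -3 + r
((g + 4)/(15 + 1))*q(1) = ((11 + 4)/(15 + 1))*(-3 + 1) = (15/16)*(-2) = -15/8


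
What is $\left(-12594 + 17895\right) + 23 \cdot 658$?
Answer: $20435$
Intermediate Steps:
$\left(-12594 + 17895\right) + 23 \cdot 658 = 5301 + 15134 = 20435$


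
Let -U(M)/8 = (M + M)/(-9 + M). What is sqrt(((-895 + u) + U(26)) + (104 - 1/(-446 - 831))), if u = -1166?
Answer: 28*I*sqrt(1191107703)/21709 ≈ 44.514*I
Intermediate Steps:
U(M) = -16*M/(-9 + M) (U(M) = -8*(M + M)/(-9 + M) = -8*2*M/(-9 + M) = -16*M/(-9 + M))
sqrt(((-895 + u) + U(26)) + (104 - 1/(-446 - 831))) = sqrt(((-895 - 1166) - 16*26/(-9 + 26)) + (104 - 1/(-446 - 831))) = sqrt((-2061 - 16*26/17) + (104 - 1/(-1277))) = sqrt((-2061 - 16*26*1/17) + (104 - 1*(-1/1277))) = sqrt((-2061 - 416/17) + (104 + 1/1277)) = sqrt(-35453/17 + 132809/1277) = sqrt(-43015728/21709) = 28*I*sqrt(1191107703)/21709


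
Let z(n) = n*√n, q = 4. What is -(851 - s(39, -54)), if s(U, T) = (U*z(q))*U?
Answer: 11317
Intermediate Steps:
z(n) = n^(3/2)
s(U, T) = 8*U² (s(U, T) = (U*4^(3/2))*U = (U*8)*U = (8*U)*U = 8*U²)
-(851 - s(39, -54)) = -(851 - 8*39²) = -(851 - 8*1521) = -(851 - 1*12168) = -(851 - 12168) = -1*(-11317) = 11317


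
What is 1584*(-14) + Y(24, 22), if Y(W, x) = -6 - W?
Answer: -22206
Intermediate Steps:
1584*(-14) + Y(24, 22) = 1584*(-14) + (-6 - 1*24) = -22176 + (-6 - 24) = -22176 - 30 = -22206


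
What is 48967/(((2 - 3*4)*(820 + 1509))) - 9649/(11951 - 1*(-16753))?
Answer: -815136989/334258080 ≈ -2.4386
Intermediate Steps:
48967/(((2 - 3*4)*(820 + 1509))) - 9649/(11951 - 1*(-16753)) = 48967/(((2 - 12)*2329)) - 9649/(11951 + 16753) = 48967/((-10*2329)) - 9649/28704 = 48967/(-23290) - 9649*1/28704 = 48967*(-1/23290) - 9649/28704 = -48967/23290 - 9649/28704 = -815136989/334258080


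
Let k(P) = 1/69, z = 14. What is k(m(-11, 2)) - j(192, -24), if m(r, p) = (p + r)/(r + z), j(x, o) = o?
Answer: 1657/69 ≈ 24.014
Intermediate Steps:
m(r, p) = (p + r)/(14 + r) (m(r, p) = (p + r)/(r + 14) = (p + r)/(14 + r))
k(P) = 1/69
k(m(-11, 2)) - j(192, -24) = 1/69 - 1*(-24) = 1/69 + 24 = 1657/69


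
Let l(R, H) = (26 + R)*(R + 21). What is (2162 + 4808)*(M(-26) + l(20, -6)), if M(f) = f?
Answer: 12964200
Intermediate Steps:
l(R, H) = (21 + R)*(26 + R) (l(R, H) = (26 + R)*(21 + R) = (21 + R)*(26 + R))
(2162 + 4808)*(M(-26) + l(20, -6)) = (2162 + 4808)*(-26 + (546 + 20² + 47*20)) = 6970*(-26 + (546 + 400 + 940)) = 6970*(-26 + 1886) = 6970*1860 = 12964200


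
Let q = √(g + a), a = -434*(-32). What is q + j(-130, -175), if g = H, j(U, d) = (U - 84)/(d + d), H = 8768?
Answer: 107/175 + 8*√354 ≈ 151.13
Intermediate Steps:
a = 13888
j(U, d) = (-84 + U)/(2*d) (j(U, d) = (-84 + U)/((2*d)) = (-84 + U)*(1/(2*d)) = (-84 + U)/(2*d))
g = 8768
q = 8*√354 (q = √(8768 + 13888) = √22656 = 8*√354 ≈ 150.52)
q + j(-130, -175) = 8*√354 + (½)*(-84 - 130)/(-175) = 8*√354 + (½)*(-1/175)*(-214) = 8*√354 + 107/175 = 107/175 + 8*√354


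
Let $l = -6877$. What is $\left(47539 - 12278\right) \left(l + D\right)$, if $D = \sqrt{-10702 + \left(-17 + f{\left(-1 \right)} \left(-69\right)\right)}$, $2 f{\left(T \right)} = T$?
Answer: $-242489897 + \frac{35261 i \sqrt{42738}}{2} \approx -2.4249 \cdot 10^{8} + 3.6448 \cdot 10^{6} i$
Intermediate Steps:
$f{\left(T \right)} = \frac{T}{2}$
$D = \frac{i \sqrt{42738}}{2}$ ($D = \sqrt{-10702 - \left(17 - \frac{1}{2} \left(-1\right) \left(-69\right)\right)} = \sqrt{-10702 - - \frac{35}{2}} = \sqrt{-10702 + \left(-17 + \frac{69}{2}\right)} = \sqrt{-10702 + \frac{35}{2}} = \sqrt{- \frac{21369}{2}} = \frac{i \sqrt{42738}}{2} \approx 103.37 i$)
$\left(47539 - 12278\right) \left(l + D\right) = \left(47539 - 12278\right) \left(-6877 + \frac{i \sqrt{42738}}{2}\right) = 35261 \left(-6877 + \frac{i \sqrt{42738}}{2}\right) = -242489897 + \frac{35261 i \sqrt{42738}}{2}$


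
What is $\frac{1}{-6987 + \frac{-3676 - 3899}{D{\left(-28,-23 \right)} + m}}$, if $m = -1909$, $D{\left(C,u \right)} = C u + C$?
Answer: $- \frac{431}{3008872} \approx -0.00014324$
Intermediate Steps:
$D{\left(C,u \right)} = C + C u$
$\frac{1}{-6987 + \frac{-3676 - 3899}{D{\left(-28,-23 \right)} + m}} = \frac{1}{-6987 + \frac{-3676 - 3899}{- 28 \left(1 - 23\right) - 1909}} = \frac{1}{-6987 - \frac{7575}{\left(-28\right) \left(-22\right) - 1909}} = \frac{1}{-6987 - \frac{7575}{616 - 1909}} = \frac{1}{-6987 - \frac{7575}{-1293}} = \frac{1}{-6987 - - \frac{2525}{431}} = \frac{1}{-6987 + \frac{2525}{431}} = \frac{1}{- \frac{3008872}{431}} = - \frac{431}{3008872}$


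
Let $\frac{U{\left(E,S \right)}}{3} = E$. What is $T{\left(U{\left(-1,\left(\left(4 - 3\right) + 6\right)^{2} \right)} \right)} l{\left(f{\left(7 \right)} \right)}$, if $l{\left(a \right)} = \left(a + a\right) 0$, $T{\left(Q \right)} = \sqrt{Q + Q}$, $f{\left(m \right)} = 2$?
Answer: $0$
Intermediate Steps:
$U{\left(E,S \right)} = 3 E$
$T{\left(Q \right)} = \sqrt{2} \sqrt{Q}$ ($T{\left(Q \right)} = \sqrt{2 Q} = \sqrt{2} \sqrt{Q}$)
$l{\left(a \right)} = 0$ ($l{\left(a \right)} = 2 a 0 = 0$)
$T{\left(U{\left(-1,\left(\left(4 - 3\right) + 6\right)^{2} \right)} \right)} l{\left(f{\left(7 \right)} \right)} = \sqrt{2} \sqrt{3 \left(-1\right)} 0 = \sqrt{2} \sqrt{-3} \cdot 0 = \sqrt{2} i \sqrt{3} \cdot 0 = i \sqrt{6} \cdot 0 = 0$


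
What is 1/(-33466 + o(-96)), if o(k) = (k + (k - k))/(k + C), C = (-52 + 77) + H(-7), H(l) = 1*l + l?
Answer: -85/2844514 ≈ -2.9882e-5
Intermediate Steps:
H(l) = 2*l (H(l) = l + l = 2*l)
C = 11 (C = (-52 + 77) + 2*(-7) = 25 - 14 = 11)
o(k) = k/(11 + k) (o(k) = (k + (k - k))/(k + 11) = (k + 0)/(11 + k) = k/(11 + k))
1/(-33466 + o(-96)) = 1/(-33466 - 96/(11 - 96)) = 1/(-33466 - 96/(-85)) = 1/(-33466 - 96*(-1/85)) = 1/(-33466 + 96/85) = 1/(-2844514/85) = -85/2844514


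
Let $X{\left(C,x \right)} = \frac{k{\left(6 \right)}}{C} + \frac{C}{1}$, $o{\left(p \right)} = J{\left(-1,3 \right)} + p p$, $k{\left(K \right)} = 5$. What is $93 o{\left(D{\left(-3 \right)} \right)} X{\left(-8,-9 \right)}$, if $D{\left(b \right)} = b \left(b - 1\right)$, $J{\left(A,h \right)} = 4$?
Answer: $- \frac{237429}{2} \approx -1.1871 \cdot 10^{5}$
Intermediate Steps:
$D{\left(b \right)} = b \left(-1 + b\right)$
$o{\left(p \right)} = 4 + p^{2}$ ($o{\left(p \right)} = 4 + p p = 4 + p^{2}$)
$X{\left(C,x \right)} = C + \frac{5}{C}$ ($X{\left(C,x \right)} = \frac{5}{C} + \frac{C}{1} = \frac{5}{C} + C 1 = \frac{5}{C} + C = C + \frac{5}{C}$)
$93 o{\left(D{\left(-3 \right)} \right)} X{\left(-8,-9 \right)} = 93 \left(4 + \left(- 3 \left(-1 - 3\right)\right)^{2}\right) \left(-8 + \frac{5}{-8}\right) = 93 \left(4 + \left(\left(-3\right) \left(-4\right)\right)^{2}\right) \left(-8 + 5 \left(- \frac{1}{8}\right)\right) = 93 \left(4 + 12^{2}\right) \left(-8 - \frac{5}{8}\right) = 93 \left(4 + 144\right) \left(- \frac{69}{8}\right) = 93 \cdot 148 \left(- \frac{69}{8}\right) = 13764 \left(- \frac{69}{8}\right) = - \frac{237429}{2}$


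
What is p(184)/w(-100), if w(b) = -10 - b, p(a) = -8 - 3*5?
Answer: -23/90 ≈ -0.25556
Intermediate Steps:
p(a) = -23 (p(a) = -8 - 15 = -23)
p(184)/w(-100) = -23/(-10 - 1*(-100)) = -23/(-10 + 100) = -23/90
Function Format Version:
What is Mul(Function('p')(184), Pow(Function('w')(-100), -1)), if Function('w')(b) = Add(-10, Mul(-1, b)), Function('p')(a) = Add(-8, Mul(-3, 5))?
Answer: Rational(-23, 90) ≈ -0.25556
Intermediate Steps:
Function('p')(a) = -23 (Function('p')(a) = Add(-8, -15) = -23)
Mul(Function('p')(184), Pow(Function('w')(-100), -1)) = Mul(-23, Pow(Add(-10, Mul(-1, -100)), -1)) = Mul(-23, Pow(Add(-10, 100), -1)) = Mul(-23, Pow(90, -1)) = Mul(-23, Rational(1, 90)) = Rational(-23, 90)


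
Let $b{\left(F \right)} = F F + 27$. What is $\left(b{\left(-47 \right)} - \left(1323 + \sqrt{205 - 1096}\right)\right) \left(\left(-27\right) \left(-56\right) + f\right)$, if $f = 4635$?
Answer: $5612211 - 55323 i \sqrt{11} \approx 5.6122 \cdot 10^{6} - 1.8349 \cdot 10^{5} i$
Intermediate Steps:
$b{\left(F \right)} = 27 + F^{2}$ ($b{\left(F \right)} = F^{2} + 27 = 27 + F^{2}$)
$\left(b{\left(-47 \right)} - \left(1323 + \sqrt{205 - 1096}\right)\right) \left(\left(-27\right) \left(-56\right) + f\right) = \left(\left(27 + \left(-47\right)^{2}\right) - \left(1323 + \sqrt{205 - 1096}\right)\right) \left(\left(-27\right) \left(-56\right) + 4635\right) = \left(\left(27 + 2209\right) - \left(1323 + \sqrt{-891}\right)\right) \left(1512 + 4635\right) = \left(2236 - \left(1323 + 9 i \sqrt{11}\right)\right) 6147 = \left(913 - 9 i \sqrt{11}\right) 6147 = 5612211 - 55323 i \sqrt{11}$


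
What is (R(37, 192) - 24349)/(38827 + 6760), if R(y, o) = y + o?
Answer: -24120/45587 ≈ -0.52910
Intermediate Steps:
R(y, o) = o + y
(R(37, 192) - 24349)/(38827 + 6760) = ((192 + 37) - 24349)/(38827 + 6760) = (229 - 24349)/45587 = -24120*1/45587 = -24120/45587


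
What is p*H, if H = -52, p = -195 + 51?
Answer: 7488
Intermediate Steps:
p = -144
p*H = -144*(-52) = 7488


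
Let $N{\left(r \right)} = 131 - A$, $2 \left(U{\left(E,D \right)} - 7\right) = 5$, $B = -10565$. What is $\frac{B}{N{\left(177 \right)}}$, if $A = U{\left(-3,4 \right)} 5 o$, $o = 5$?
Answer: $\frac{21130}{213} \approx 99.202$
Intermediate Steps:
$U{\left(E,D \right)} = \frac{19}{2}$ ($U{\left(E,D \right)} = 7 + \frac{1}{2} \cdot 5 = 7 + \frac{5}{2} = \frac{19}{2}$)
$A = \frac{475}{2}$ ($A = \frac{19}{2} \cdot 5 \cdot 5 = \frac{95}{2} \cdot 5 = \frac{475}{2} \approx 237.5$)
$N{\left(r \right)} = - \frac{213}{2}$ ($N{\left(r \right)} = 131 - \frac{475}{2} = - \frac{213}{2}$)
$\frac{B}{N{\left(177 \right)}} = - \frac{10565}{- \frac{213}{2}} = \left(-10565\right) \left(- \frac{2}{213}\right) = \frac{21130}{213}$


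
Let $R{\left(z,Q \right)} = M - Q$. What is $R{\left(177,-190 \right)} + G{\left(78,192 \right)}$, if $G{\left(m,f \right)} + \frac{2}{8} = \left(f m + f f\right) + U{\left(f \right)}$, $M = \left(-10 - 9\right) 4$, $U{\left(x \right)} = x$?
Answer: $\frac{208583}{4} \approx 52146.0$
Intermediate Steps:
$M = -76$ ($M = \left(-19\right) 4 = -76$)
$G{\left(m,f \right)} = - \frac{1}{4} + f + f^{2} + f m$ ($G{\left(m,f \right)} = - \frac{1}{4} + \left(\left(f m + f f\right) + f\right) = - \frac{1}{4} + \left(\left(f m + f^{2}\right) + f\right) = - \frac{1}{4} + \left(\left(f^{2} + f m\right) + f\right) = - \frac{1}{4} + \left(f + f^{2} + f m\right) = - \frac{1}{4} + f + f^{2} + f m$)
$R{\left(z,Q \right)} = -76 - Q$
$R{\left(177,-190 \right)} + G{\left(78,192 \right)} = \left(-76 - -190\right) + \left(- \frac{1}{4} + 192 + 192^{2} + 192 \cdot 78\right) = \left(-76 + 190\right) + \left(- \frac{1}{4} + 192 + 36864 + 14976\right) = 114 + \frac{208127}{4} = \frac{208583}{4}$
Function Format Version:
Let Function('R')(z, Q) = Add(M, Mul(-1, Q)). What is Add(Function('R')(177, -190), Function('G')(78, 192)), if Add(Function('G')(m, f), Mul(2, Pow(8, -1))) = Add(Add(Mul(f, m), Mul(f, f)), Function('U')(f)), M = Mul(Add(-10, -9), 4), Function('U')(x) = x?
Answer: Rational(208583, 4) ≈ 52146.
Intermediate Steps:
M = -76 (M = Mul(-19, 4) = -76)
Function('G')(m, f) = Add(Rational(-1, 4), f, Pow(f, 2), Mul(f, m)) (Function('G')(m, f) = Add(Rational(-1, 4), Add(Add(Mul(f, m), Mul(f, f)), f)) = Add(Rational(-1, 4), Add(Add(Mul(f, m), Pow(f, 2)), f)) = Add(Rational(-1, 4), Add(Add(Pow(f, 2), Mul(f, m)), f)) = Add(Rational(-1, 4), Add(f, Pow(f, 2), Mul(f, m))) = Add(Rational(-1, 4), f, Pow(f, 2), Mul(f, m)))
Function('R')(z, Q) = Add(-76, Mul(-1, Q))
Add(Function('R')(177, -190), Function('G')(78, 192)) = Add(Add(-76, Mul(-1, -190)), Add(Rational(-1, 4), 192, Pow(192, 2), Mul(192, 78))) = Add(Add(-76, 190), Add(Rational(-1, 4), 192, 36864, 14976)) = Add(114, Rational(208127, 4)) = Rational(208583, 4)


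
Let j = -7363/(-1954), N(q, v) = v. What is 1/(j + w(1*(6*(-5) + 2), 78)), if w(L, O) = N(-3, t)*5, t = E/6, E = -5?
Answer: -2931/1168 ≈ -2.5094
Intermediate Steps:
t = -5/6 ≈ -0.83333
j = 7363/1954 (j = -7363*(-1/1954) = 7363/1954 ≈ 3.7682)
w(L, O) = -25/6 (w(L, O) = -5/6*5 = -25/6)
1/(j + w(1*(6*(-5) + 2), 78)) = 1/(7363/1954 - 25/6) = 1/(-1168/2931) = -2931/1168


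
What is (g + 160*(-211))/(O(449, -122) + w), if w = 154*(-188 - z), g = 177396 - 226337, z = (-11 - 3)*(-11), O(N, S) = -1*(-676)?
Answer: 82701/51992 ≈ 1.5906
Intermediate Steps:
O(N, S) = 676
z = 154 (z = -14*(-11) = 154)
g = -48941
w = -52668 (w = 154*(-188 - 1*154) = 154*(-188 - 154) = 154*(-342) = -52668)
(g + 160*(-211))/(O(449, -122) + w) = (-48941 + 160*(-211))/(676 - 52668) = (-48941 - 33760)/(-51992) = -82701*(-1/51992) = 82701/51992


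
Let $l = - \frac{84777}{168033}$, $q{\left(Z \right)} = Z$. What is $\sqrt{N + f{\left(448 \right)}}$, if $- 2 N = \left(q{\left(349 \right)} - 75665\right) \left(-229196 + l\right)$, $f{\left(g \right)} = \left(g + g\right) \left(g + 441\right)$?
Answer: $\frac{3 i \sqrt{3008356515978020994}}{56011} \approx 92899.0 i$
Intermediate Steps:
$l = - \frac{28259}{56011}$ ($l = \left(-84777\right) \frac{1}{168033} = - \frac{28259}{56011} \approx -0.50453$)
$f{\left(g \right)} = 2 g \left(441 + g\right)$
$N = - \frac{483435532078070}{56011}$ ($N = - \frac{\left(349 - 75665\right) \left(-229196 - \frac{28259}{56011}\right)}{2} = - \frac{\left(-75316\right) \left(- \frac{12837525415}{56011}\right)}{2} = \left(- \frac{1}{2}\right) \frac{966871064156140}{56011} = - \frac{483435532078070}{56011} \approx -8.6311 \cdot 10^{9}$)
$\sqrt{N + f{\left(448 \right)}} = \sqrt{- \frac{483435532078070}{56011} + 2 \cdot 448 \left(441 + 448\right)} = \sqrt{- \frac{483435532078070}{56011} + 2 \cdot 448 \cdot 889} = \sqrt{- \frac{483435532078070}{56011} + 796544} = \sqrt{- \frac{483390916852086}{56011}} = \frac{3 i \sqrt{3008356515978020994}}{56011}$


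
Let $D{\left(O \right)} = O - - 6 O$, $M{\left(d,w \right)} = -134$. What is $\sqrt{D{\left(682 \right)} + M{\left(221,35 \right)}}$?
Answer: $4 \sqrt{290} \approx 68.118$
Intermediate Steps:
$D{\left(O \right)} = 7 O$ ($D{\left(O \right)} = O + 6 O = 7 O$)
$\sqrt{D{\left(682 \right)} + M{\left(221,35 \right)}} = \sqrt{7 \cdot 682 - 134} = \sqrt{4774 - 134} = \sqrt{4640} = 4 \sqrt{290}$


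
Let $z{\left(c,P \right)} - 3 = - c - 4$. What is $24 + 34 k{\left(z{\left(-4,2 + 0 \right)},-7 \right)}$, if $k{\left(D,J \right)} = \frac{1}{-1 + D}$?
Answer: $41$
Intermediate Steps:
$z{\left(c,P \right)} = -1 - c$ ($z{\left(c,P \right)} = 3 - \left(4 + c\right) = -1 - c$)
$24 + 34 k{\left(z{\left(-4,2 + 0 \right)},-7 \right)} = 24 + \frac{34}{-1 - -3} = 24 + \frac{34}{-1 + \left(-1 + 4\right)} = 24 + \frac{34}{-1 + 3} = 24 + \frac{34}{2} = 24 + 34 \cdot \frac{1}{2} = 24 + 17 = 41$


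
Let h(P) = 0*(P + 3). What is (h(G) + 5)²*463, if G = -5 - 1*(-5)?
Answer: 11575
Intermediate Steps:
G = 0 (G = -5 + 5 = 0)
h(P) = 0 (h(P) = 0*(3 + P) = 0)
(h(G) + 5)²*463 = (0 + 5)²*463 = 5²*463 = 25*463 = 11575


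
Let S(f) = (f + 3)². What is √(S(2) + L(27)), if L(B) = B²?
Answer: √754 ≈ 27.459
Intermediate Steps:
S(f) = (3 + f)²
√(S(2) + L(27)) = √((3 + 2)² + 27²) = √(5² + 729) = √(25 + 729) = √754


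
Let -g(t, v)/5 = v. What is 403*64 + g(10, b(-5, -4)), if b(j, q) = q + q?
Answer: 25832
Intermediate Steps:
b(j, q) = 2*q
g(t, v) = -5*v
403*64 + g(10, b(-5, -4)) = 403*64 - 10*(-4) = 25792 - 5*(-8) = 25792 + 40 = 25832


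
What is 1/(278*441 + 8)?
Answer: 1/122606 ≈ 8.1562e-6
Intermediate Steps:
1/(278*441 + 8) = 1/(122598 + 8) = 1/122606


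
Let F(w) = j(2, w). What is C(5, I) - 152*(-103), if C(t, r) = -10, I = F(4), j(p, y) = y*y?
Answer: 15646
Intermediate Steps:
j(p, y) = y**2
F(w) = w**2
I = 16 (I = 4**2 = 16)
C(5, I) - 152*(-103) = -10 - 152*(-103) = -10 + 15656 = 15646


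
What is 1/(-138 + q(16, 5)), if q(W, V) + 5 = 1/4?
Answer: -4/571 ≈ -0.0070053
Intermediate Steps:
q(W, V) = -19/4 (q(W, V) = -5 + 1/4 = -5 + ¼ = -19/4)
1/(-138 + q(16, 5)) = 1/(-138 - 19/4) = 1/(-571/4) = -4/571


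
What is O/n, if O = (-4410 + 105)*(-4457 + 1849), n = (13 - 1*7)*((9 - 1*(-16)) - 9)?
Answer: 233905/2 ≈ 1.1695e+5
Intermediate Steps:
n = 96 (n = (13 - 7)*((9 + 16) - 9) = 6*(25 - 9) = 6*16 = 96)
O = 11227440 (O = -4305*(-2608) = 11227440)
O/n = 11227440/96 = 11227440*(1/96) = 233905/2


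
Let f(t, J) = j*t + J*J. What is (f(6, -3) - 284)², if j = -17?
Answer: 142129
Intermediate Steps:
f(t, J) = J² - 17*t (f(t, J) = -17*t + J*J = -17*t + J² = J² - 17*t)
(f(6, -3) - 284)² = (((-3)² - 17*6) - 284)² = ((9 - 102) - 284)² = (-93 - 284)² = (-377)² = 142129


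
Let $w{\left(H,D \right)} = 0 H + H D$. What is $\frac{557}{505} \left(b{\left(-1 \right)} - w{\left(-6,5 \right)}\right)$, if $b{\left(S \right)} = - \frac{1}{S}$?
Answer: $\frac{17267}{505} \approx 34.192$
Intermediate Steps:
$w{\left(H,D \right)} = D H$ ($w{\left(H,D \right)} = 0 + D H = D H$)
$\frac{557}{505} \left(b{\left(-1 \right)} - w{\left(-6,5 \right)}\right) = \frac{557}{505} \left(- \frac{1}{-1} - 5 \left(-6\right)\right) = 557 \cdot \frac{1}{505} \left(\left(-1\right) \left(-1\right) - -30\right) = \frac{557 \left(1 + 30\right)}{505} = \frac{557}{505} \cdot 31 = \frac{17267}{505}$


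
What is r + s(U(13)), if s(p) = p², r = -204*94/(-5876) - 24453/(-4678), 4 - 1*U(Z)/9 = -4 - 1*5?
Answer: 94128909387/6871982 ≈ 13697.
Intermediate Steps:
U(Z) = 117 (U(Z) = 36 - 9*(-4 - 1*5) = 36 - 9*(-4 - 5) = 36 - 9*(-9) = 36 + 81 = 117)
r = 58347789/6871982 (r = -19176*(-1/5876) - 24453*(-1/4678) = 4794/1469 + 24453/4678 = 58347789/6871982 ≈ 8.4907)
r + s(U(13)) = 58347789/6871982 + 117² = 58347789/6871982 + 13689 = 94128909387/6871982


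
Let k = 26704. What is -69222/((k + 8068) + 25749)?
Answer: -69222/60521 ≈ -1.1438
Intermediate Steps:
-69222/((k + 8068) + 25749) = -69222/((26704 + 8068) + 25749) = -69222/(34772 + 25749) = -69222/60521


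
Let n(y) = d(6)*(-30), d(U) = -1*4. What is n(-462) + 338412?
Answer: 338532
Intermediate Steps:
d(U) = -4
n(y) = 120 (n(y) = -4*(-30) = 120)
n(-462) + 338412 = 120 + 338412 = 338532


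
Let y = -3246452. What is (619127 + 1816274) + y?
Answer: -811051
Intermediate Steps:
(619127 + 1816274) + y = (619127 + 1816274) - 3246452 = 2435401 - 3246452 = -811051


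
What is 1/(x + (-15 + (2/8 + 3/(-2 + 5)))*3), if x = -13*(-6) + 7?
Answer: 4/175 ≈ 0.022857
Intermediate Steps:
x = 85 (x = 78 + 7 = 85)
1/(x + (-15 + (2/8 + 3/(-2 + 5)))*3) = 1/(85 + (-15 + (2/8 + 3/(-2 + 5)))*3) = 1/(85 + (-15 + (2*(1/8) + 3/3))*3) = 1/(85 + (-15 + (1/4 + 3*(1/3)))*3) = 1/(85 + (-15 + (1/4 + 1))*3) = 1/(85 + (-15 + 5/4)*3) = 1/(85 - 55/4*3) = 1/(85 - 165/4) = 1/(175/4) = 4/175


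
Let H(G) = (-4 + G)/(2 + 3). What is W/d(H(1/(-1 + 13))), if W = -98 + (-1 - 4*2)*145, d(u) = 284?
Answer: -1403/284 ≈ -4.9401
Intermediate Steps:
H(G) = -4/5 + G/5 (H(G) = (-4 + G)/5 = (-4 + G)*(1/5) = -4/5 + G/5)
W = -1403 (W = -98 + (-1 - 8)*145 = -98 - 9*145 = -98 - 1305 = -1403)
W/d(H(1/(-1 + 13))) = -1403/284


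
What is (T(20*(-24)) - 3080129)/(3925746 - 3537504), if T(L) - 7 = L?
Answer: -1540301/194121 ≈ -7.9347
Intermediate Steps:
T(L) = 7 + L
(T(20*(-24)) - 3080129)/(3925746 - 3537504) = ((7 + 20*(-24)) - 3080129)/(3925746 - 3537504) = ((7 - 480) - 3080129)/388242 = (-473 - 3080129)*(1/388242) = -3080602*1/388242 = -1540301/194121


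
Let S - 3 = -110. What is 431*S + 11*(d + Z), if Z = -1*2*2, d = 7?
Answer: -46084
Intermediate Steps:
Z = -4 (Z = -2*2 = -4)
S = -107 (S = 3 - 110 = -107)
431*S + 11*(d + Z) = 431*(-107) + 11*(7 - 4) = -46117 + 11*3 = -46117 + 33 = -46084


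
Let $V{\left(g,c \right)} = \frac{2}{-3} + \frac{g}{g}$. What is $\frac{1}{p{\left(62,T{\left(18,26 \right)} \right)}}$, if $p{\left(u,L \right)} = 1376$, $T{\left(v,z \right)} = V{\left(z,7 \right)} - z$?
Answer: $\frac{1}{1376} \approx 0.00072674$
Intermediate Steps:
$V{\left(g,c \right)} = \frac{1}{3}$ ($V{\left(g,c \right)} = 2 \left(- \frac{1}{3}\right) + 1 = - \frac{2}{3} + 1 = \frac{1}{3}$)
$T{\left(v,z \right)} = \frac{1}{3} - z$
$\frac{1}{p{\left(62,T{\left(18,26 \right)} \right)}} = \frac{1}{1376}$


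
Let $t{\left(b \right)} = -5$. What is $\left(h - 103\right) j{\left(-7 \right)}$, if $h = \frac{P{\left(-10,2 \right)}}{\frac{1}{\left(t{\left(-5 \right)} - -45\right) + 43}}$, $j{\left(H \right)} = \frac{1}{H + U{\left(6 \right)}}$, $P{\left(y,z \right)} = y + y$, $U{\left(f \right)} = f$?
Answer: $1763$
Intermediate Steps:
$P{\left(y,z \right)} = 2 y$
$j{\left(H \right)} = \frac{1}{6 + H}$ ($j{\left(H \right)} = \frac{1}{H + 6} = \frac{1}{6 + H}$)
$h = -1660$ ($h = \frac{2 \left(-10\right)}{\frac{1}{\left(-5 - -45\right) + 43}} = - \frac{20}{\frac{1}{\left(-5 + 45\right) + 43}} = - \frac{20}{\frac{1}{40 + 43}} = - \frac{20}{\frac{1}{83}} = - 20 \frac{1}{\frac{1}{83}} = \left(-20\right) 83 = -1660$)
$\left(h - 103\right) j{\left(-7 \right)} = \frac{-1660 - 103}{6 - 7} = - \frac{1763}{-1} = \left(-1763\right) \left(-1\right) = 1763$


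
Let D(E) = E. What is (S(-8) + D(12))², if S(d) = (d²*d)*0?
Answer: 144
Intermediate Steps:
S(d) = 0 (S(d) = d³*0 = 0)
(S(-8) + D(12))² = (0 + 12)² = 12² = 144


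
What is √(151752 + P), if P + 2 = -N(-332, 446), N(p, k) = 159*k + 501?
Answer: √80335 ≈ 283.43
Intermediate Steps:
N(p, k) = 501 + 159*k
P = -71417 (P = -2 - (501 + 159*446) = -2 - (501 + 70914) = -2 - 1*71415 = -2 - 71415 = -71417)
√(151752 + P) = √(151752 - 71417) = √80335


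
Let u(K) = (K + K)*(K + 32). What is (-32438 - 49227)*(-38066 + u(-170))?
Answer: -723061910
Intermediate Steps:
u(K) = 2*K*(32 + K) (u(K) = (2*K)*(32 + K) = 2*K*(32 + K))
(-32438 - 49227)*(-38066 + u(-170)) = (-32438 - 49227)*(-38066 + 2*(-170)*(32 - 170)) = -81665*(-38066 + 2*(-170)*(-138)) = -81665*(-38066 + 46920) = -81665*8854 = -723061910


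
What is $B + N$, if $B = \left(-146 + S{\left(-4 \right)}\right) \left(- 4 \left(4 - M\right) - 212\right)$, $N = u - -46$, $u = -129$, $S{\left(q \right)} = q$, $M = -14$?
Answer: $42517$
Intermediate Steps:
$N = -83$ ($N = -129 - -46 = -129 + 46 = -83$)
$B = 42600$ ($B = \left(-146 - 4\right) \left(- 4 \left(4 - -14\right) - 212\right) = - 150 \left(- 4 \left(4 + 14\right) - 212\right) = - 150 \left(\left(-4\right) 18 - 212\right) = - 150 \left(-72 - 212\right) = \left(-150\right) \left(-284\right) = 42600$)
$B + N = 42600 - 83 = 42517$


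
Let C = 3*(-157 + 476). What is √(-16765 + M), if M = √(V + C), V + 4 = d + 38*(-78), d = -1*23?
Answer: √(-16765 + 3*I*√226) ≈ 0.174 + 129.48*I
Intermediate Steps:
d = -23
V = -2991 (V = -4 + (-23 + 38*(-78)) = -4 + (-23 - 2964) = -4 - 2987 = -2991)
C = 957 (C = 3*319 = 957)
M = 3*I*√226 (M = √(-2991 + 957) = √(-2034) = 3*I*√226 ≈ 45.1*I)
√(-16765 + M) = √(-16765 + 3*I*√226)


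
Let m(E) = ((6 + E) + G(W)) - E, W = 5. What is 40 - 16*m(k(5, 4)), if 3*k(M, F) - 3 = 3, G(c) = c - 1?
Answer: -120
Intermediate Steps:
G(c) = -1 + c
k(M, F) = 2 (k(M, F) = 1 + (⅓)*3 = 1 + 1 = 2)
m(E) = 10 (m(E) = ((6 + E) + (-1 + 5)) - E = ((6 + E) + 4) - E = (10 + E) - E = 10)
40 - 16*m(k(5, 4)) = 40 - 16*10 = 40 - 160 = -120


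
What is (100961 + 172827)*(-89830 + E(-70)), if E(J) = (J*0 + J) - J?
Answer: -24594376040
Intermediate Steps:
E(J) = 0 (E(J) = (0 + J) - J = J - J = 0)
(100961 + 172827)*(-89830 + E(-70)) = (100961 + 172827)*(-89830 + 0) = 273788*(-89830) = -24594376040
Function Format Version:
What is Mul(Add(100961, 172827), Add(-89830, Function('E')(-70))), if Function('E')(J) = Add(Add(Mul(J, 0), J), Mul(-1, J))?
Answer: -24594376040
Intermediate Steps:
Function('E')(J) = 0 (Function('E')(J) = Add(Add(0, J), Mul(-1, J)) = Add(J, Mul(-1, J)) = 0)
Mul(Add(100961, 172827), Add(-89830, Function('E')(-70))) = Mul(Add(100961, 172827), Add(-89830, 0)) = Mul(273788, -89830) = -24594376040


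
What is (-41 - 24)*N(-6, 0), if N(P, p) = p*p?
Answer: 0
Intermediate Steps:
N(P, p) = p**2
(-41 - 24)*N(-6, 0) = (-41 - 24)*0**2 = -65*0 = 0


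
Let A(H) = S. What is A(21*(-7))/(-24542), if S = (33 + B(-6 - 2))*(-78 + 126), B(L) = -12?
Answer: -72/1753 ≈ -0.041072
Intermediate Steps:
S = 1008 (S = (33 - 12)*(-78 + 126) = 21*48 = 1008)
A(H) = 1008
A(21*(-7))/(-24542) = 1008/(-24542) = 1008*(-1/24542) = -72/1753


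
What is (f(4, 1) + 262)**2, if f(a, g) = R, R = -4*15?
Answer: 40804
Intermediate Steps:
R = -60
f(a, g) = -60
(f(4, 1) + 262)**2 = (-60 + 262)**2 = 202**2 = 40804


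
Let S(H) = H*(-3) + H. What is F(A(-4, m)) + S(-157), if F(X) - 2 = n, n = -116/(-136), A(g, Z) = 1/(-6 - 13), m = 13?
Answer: 10773/34 ≈ 316.85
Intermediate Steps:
A(g, Z) = -1/19 (A(g, Z) = 1/(-19) = -1/19)
n = 29/34 (n = -116*(-1/136) = 29/34 ≈ 0.85294)
F(X) = 97/34 (F(X) = 2 + 29/34 = 97/34)
S(H) = -2*H (S(H) = -3*H + H = -2*H)
F(A(-4, m)) + S(-157) = 97/34 - 2*(-157) = 97/34 + 314 = 10773/34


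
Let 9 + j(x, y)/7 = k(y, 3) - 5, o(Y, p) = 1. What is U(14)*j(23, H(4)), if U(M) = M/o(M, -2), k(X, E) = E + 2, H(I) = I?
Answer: -882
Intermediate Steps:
k(X, E) = 2 + E
j(x, y) = -63 (j(x, y) = -63 + 7*((2 + 3) - 5) = -63 + 7*(5 - 5) = -63 + 7*0 = -63 + 0 = -63)
U(M) = M (U(M) = M/1 = M*1 = M)
U(14)*j(23, H(4)) = 14*(-63) = -882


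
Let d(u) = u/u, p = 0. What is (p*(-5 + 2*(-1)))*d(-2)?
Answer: 0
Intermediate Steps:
d(u) = 1
(p*(-5 + 2*(-1)))*d(-2) = (0*(-5 + 2*(-1)))*1 = (0*(-5 - 2))*1 = (0*(-7))*1 = 0*1 = 0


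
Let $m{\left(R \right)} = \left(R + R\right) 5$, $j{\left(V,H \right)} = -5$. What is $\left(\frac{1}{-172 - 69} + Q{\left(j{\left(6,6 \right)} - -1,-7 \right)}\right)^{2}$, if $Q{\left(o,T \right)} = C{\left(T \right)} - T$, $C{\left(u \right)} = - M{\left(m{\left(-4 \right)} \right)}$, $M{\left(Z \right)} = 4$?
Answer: $\frac{521284}{58081} \approx 8.9751$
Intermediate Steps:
$m{\left(R \right)} = 10 R$ ($m{\left(R \right)} = 2 R 5 = 10 R$)
$C{\left(u \right)} = -4$ ($C{\left(u \right)} = \left(-1\right) 4 = -4$)
$Q{\left(o,T \right)} = -4 - T$
$\left(\frac{1}{-172 - 69} + Q{\left(j{\left(6,6 \right)} - -1,-7 \right)}\right)^{2} = \left(\frac{1}{-172 - 69} - -3\right)^{2} = \left(\frac{1}{-241} + \left(-4 + 7\right)\right)^{2} = \left(- \frac{1}{241} + 3\right)^{2} = \left(\frac{722}{241}\right)^{2} = \frac{521284}{58081}$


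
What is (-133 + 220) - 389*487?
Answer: -189356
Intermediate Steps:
(-133 + 220) - 389*487 = 87 - 189443 = -189356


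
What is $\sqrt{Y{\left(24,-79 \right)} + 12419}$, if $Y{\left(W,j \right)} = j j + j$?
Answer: $\sqrt{18581} \approx 136.31$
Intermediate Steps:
$Y{\left(W,j \right)} = j + j^{2}$ ($Y{\left(W,j \right)} = j^{2} + j = j + j^{2}$)
$\sqrt{Y{\left(24,-79 \right)} + 12419} = \sqrt{- 79 \left(1 - 79\right) + 12419} = \sqrt{\left(-79\right) \left(-78\right) + 12419} = \sqrt{6162 + 12419} = \sqrt{18581}$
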